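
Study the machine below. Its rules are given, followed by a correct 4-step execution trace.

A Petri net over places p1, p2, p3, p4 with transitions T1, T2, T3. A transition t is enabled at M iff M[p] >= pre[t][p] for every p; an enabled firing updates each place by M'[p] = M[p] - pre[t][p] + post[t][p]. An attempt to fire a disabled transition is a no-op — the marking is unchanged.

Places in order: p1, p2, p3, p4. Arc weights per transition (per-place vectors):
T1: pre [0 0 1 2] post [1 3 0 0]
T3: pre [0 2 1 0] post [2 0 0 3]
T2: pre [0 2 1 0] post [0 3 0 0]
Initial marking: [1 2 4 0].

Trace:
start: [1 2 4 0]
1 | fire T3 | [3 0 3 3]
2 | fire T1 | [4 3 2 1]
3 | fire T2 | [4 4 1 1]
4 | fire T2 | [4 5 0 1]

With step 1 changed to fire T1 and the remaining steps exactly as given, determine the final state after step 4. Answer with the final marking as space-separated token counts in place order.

(re-executing from step 1 with the substitution; state before step 1: [1 2 4 0])
1 | fire T1 | [1 2 4 0]
2 | fire T1 | [1 2 4 0]
3 | fire T2 | [1 3 3 0]
4 | fire T2 | [1 4 2 0]

1 4 2 0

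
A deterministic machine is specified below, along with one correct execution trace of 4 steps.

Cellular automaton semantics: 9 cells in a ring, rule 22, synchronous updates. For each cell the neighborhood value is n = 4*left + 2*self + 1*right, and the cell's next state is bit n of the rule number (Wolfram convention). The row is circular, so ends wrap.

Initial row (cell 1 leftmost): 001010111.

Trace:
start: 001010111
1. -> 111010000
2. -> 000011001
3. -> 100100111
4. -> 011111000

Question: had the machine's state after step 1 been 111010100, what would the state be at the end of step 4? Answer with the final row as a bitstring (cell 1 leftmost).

111001001

state after step 1 := 111010100
2. -> 000010111
3. -> 100110000
4. -> 111001001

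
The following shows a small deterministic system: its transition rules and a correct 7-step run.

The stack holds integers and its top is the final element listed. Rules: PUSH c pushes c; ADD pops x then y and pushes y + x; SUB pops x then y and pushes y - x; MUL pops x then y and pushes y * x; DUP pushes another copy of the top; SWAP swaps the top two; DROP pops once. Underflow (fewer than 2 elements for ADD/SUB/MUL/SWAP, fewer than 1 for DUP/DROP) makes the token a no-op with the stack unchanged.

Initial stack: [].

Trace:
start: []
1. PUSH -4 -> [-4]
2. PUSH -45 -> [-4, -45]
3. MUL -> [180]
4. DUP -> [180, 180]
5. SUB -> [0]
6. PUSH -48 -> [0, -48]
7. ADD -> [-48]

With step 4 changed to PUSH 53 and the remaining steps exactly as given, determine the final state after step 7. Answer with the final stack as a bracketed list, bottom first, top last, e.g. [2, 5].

(re-executing from step 4 with the substitution; state before step 4: [180])
4. PUSH 53 -> [180, 53]
5. SUB -> [127]
6. PUSH -48 -> [127, -48]
7. ADD -> [79]

[79]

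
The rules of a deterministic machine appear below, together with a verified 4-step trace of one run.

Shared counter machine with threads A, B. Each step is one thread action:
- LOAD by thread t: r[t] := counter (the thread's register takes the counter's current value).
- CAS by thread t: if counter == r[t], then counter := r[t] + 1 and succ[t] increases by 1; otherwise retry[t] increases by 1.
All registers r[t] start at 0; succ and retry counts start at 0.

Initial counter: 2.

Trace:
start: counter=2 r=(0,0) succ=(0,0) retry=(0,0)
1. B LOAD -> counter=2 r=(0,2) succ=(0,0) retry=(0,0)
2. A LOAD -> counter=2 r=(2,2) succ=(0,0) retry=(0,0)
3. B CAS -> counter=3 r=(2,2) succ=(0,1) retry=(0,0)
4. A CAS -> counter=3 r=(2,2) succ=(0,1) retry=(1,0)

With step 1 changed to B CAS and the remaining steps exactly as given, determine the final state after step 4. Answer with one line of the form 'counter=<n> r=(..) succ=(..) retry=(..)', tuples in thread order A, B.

(re-executing from step 1 with the substitution; state before step 1: counter=2 r=(0,0) succ=(0,0) retry=(0,0))
1. B CAS -> counter=2 r=(0,0) succ=(0,0) retry=(0,1)
2. A LOAD -> counter=2 r=(2,0) succ=(0,0) retry=(0,1)
3. B CAS -> counter=2 r=(2,0) succ=(0,0) retry=(0,2)
4. A CAS -> counter=3 r=(2,0) succ=(1,0) retry=(0,2)

counter=3 r=(2,0) succ=(1,0) retry=(0,2)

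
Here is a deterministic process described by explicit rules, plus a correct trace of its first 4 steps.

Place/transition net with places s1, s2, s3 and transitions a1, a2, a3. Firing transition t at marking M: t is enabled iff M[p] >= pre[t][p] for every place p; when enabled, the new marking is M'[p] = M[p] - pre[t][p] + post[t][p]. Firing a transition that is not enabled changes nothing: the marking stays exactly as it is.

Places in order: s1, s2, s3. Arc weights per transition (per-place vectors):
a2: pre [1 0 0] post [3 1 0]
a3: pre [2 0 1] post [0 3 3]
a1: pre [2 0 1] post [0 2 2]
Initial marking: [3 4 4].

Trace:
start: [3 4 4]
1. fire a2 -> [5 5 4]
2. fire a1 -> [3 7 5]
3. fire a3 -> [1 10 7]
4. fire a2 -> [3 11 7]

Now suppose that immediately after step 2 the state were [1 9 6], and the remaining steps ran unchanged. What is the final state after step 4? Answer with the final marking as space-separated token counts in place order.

state after step 2 := [1 9 6]
3. fire a3 -> [1 9 6]
4. fire a2 -> [3 10 6]

3 10 6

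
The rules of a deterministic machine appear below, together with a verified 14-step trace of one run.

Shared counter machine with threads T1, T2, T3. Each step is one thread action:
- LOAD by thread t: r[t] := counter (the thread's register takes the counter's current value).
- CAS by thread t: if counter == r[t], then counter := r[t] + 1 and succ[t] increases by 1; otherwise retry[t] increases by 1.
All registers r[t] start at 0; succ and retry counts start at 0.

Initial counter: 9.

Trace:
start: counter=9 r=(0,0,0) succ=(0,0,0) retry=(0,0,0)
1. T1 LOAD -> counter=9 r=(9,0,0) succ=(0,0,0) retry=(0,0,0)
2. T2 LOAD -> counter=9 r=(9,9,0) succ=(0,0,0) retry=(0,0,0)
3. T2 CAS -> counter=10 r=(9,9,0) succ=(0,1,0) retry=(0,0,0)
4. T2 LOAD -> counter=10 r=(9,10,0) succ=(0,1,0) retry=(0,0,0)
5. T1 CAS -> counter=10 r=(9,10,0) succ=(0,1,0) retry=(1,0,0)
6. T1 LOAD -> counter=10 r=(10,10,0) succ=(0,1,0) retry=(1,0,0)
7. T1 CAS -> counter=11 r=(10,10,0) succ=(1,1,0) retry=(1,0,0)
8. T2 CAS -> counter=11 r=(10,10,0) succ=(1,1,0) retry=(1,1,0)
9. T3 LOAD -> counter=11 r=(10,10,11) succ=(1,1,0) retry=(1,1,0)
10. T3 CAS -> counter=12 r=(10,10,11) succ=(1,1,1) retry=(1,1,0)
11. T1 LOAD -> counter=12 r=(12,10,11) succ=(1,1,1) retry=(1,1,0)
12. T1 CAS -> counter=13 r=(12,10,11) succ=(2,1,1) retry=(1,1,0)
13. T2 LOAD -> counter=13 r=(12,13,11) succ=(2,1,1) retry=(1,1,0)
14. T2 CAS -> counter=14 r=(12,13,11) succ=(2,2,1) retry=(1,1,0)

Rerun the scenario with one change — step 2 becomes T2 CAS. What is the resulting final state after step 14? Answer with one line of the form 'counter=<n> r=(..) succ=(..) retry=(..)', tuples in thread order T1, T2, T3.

(re-executing from step 2 with the substitution; state before step 2: counter=9 r=(9,0,0) succ=(0,0,0) retry=(0,0,0))
2. T2 CAS -> counter=9 r=(9,0,0) succ=(0,0,0) retry=(0,1,0)
3. T2 CAS -> counter=9 r=(9,0,0) succ=(0,0,0) retry=(0,2,0)
4. T2 LOAD -> counter=9 r=(9,9,0) succ=(0,0,0) retry=(0,2,0)
5. T1 CAS -> counter=10 r=(9,9,0) succ=(1,0,0) retry=(0,2,0)
6. T1 LOAD -> counter=10 r=(10,9,0) succ=(1,0,0) retry=(0,2,0)
7. T1 CAS -> counter=11 r=(10,9,0) succ=(2,0,0) retry=(0,2,0)
8. T2 CAS -> counter=11 r=(10,9,0) succ=(2,0,0) retry=(0,3,0)
9. T3 LOAD -> counter=11 r=(10,9,11) succ=(2,0,0) retry=(0,3,0)
10. T3 CAS -> counter=12 r=(10,9,11) succ=(2,0,1) retry=(0,3,0)
11. T1 LOAD -> counter=12 r=(12,9,11) succ=(2,0,1) retry=(0,3,0)
12. T1 CAS -> counter=13 r=(12,9,11) succ=(3,0,1) retry=(0,3,0)
13. T2 LOAD -> counter=13 r=(12,13,11) succ=(3,0,1) retry=(0,3,0)
14. T2 CAS -> counter=14 r=(12,13,11) succ=(3,1,1) retry=(0,3,0)

counter=14 r=(12,13,11) succ=(3,1,1) retry=(0,3,0)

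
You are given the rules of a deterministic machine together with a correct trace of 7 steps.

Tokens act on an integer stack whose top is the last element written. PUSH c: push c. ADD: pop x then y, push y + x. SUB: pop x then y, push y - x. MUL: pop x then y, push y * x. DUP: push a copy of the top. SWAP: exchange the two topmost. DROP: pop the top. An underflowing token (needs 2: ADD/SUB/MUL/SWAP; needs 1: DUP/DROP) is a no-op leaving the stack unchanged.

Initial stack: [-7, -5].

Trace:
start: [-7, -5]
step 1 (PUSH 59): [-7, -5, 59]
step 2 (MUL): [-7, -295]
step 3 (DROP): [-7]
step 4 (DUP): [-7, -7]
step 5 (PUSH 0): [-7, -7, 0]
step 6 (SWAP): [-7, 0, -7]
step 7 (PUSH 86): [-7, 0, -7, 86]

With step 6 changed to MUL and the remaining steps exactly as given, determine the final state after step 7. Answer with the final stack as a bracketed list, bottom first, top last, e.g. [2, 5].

(re-executing from step 6 with the substitution; state before step 6: [-7, -7, 0])
step 6 (MUL): [-7, 0]
step 7 (PUSH 86): [-7, 0, 86]

[-7, 0, 86]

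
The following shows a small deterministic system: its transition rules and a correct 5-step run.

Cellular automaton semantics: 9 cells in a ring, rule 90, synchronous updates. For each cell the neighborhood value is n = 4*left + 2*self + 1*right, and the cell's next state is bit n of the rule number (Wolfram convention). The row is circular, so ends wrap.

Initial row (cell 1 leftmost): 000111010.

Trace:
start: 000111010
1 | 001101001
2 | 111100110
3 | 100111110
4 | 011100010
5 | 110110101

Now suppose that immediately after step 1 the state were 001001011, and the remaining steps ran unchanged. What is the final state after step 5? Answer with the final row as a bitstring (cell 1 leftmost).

111010110

state after step 1 := 001001011
2 | 110110011
3 | 010111110
4 | 100100011
5 | 111010110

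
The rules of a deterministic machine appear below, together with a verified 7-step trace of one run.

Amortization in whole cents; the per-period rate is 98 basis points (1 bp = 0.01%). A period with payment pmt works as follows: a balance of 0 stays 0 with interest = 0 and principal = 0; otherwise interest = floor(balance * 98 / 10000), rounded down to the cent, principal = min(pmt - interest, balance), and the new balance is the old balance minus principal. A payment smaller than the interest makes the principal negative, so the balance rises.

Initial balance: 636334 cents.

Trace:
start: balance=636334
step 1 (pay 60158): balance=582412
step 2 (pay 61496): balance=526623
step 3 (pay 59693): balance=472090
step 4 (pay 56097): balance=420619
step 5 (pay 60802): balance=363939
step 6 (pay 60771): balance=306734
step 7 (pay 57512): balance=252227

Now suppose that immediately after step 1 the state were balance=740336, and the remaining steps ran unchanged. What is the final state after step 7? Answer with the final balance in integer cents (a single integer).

419667

state after step 1 := balance=740336
step 2 (pay 61496): balance=686095
step 3 (pay 59693): balance=633125
step 4 (pay 56097): balance=583232
step 5 (pay 60802): balance=528145
step 6 (pay 60771): balance=472549
step 7 (pay 57512): balance=419667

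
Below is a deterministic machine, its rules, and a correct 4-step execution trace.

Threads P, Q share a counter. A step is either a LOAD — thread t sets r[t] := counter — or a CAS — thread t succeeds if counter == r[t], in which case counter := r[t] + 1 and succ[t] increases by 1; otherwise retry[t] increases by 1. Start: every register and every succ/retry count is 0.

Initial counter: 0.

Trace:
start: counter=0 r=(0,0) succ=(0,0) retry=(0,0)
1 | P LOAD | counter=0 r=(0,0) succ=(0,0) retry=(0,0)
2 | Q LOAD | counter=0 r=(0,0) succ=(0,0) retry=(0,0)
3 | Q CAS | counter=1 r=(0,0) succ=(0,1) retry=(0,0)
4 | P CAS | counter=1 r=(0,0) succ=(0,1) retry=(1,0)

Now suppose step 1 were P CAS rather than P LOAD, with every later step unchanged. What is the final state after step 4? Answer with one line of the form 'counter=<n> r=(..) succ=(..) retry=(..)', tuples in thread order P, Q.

(re-executing from step 1 with the substitution; state before step 1: counter=0 r=(0,0) succ=(0,0) retry=(0,0))
1 | P CAS | counter=1 r=(0,0) succ=(1,0) retry=(0,0)
2 | Q LOAD | counter=1 r=(0,1) succ=(1,0) retry=(0,0)
3 | Q CAS | counter=2 r=(0,1) succ=(1,1) retry=(0,0)
4 | P CAS | counter=2 r=(0,1) succ=(1,1) retry=(1,0)

counter=2 r=(0,1) succ=(1,1) retry=(1,0)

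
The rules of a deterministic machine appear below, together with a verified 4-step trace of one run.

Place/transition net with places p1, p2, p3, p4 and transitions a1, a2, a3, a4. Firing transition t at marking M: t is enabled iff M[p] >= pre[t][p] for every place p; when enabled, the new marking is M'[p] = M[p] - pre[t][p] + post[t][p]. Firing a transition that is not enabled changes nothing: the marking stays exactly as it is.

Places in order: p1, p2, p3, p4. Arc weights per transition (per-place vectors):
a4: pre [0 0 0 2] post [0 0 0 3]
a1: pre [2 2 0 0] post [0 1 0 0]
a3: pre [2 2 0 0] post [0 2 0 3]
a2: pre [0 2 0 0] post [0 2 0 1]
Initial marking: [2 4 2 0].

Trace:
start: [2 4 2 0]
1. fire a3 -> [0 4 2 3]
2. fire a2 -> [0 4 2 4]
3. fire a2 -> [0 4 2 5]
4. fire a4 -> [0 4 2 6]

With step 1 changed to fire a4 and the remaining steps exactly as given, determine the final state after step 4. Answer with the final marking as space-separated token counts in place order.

(re-executing from step 1 with the substitution; state before step 1: [2 4 2 0])
1. fire a4 -> [2 4 2 0]
2. fire a2 -> [2 4 2 1]
3. fire a2 -> [2 4 2 2]
4. fire a4 -> [2 4 2 3]

2 4 2 3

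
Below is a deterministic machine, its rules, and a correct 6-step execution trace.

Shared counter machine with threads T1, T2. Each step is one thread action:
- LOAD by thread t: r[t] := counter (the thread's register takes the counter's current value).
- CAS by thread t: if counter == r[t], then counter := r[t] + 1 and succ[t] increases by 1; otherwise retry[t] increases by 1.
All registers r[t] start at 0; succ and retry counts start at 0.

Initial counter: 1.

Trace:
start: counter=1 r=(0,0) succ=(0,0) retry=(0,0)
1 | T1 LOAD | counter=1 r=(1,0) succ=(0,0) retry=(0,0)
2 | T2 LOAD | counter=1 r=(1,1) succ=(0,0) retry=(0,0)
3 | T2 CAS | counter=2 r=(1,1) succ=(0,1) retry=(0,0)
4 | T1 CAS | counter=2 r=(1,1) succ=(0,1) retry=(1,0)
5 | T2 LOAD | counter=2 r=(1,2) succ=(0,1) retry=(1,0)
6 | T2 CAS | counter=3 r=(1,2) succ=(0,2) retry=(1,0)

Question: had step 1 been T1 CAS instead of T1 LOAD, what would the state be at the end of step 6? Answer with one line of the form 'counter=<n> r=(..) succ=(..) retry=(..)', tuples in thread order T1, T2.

(re-executing from step 1 with the substitution; state before step 1: counter=1 r=(0,0) succ=(0,0) retry=(0,0))
1 | T1 CAS | counter=1 r=(0,0) succ=(0,0) retry=(1,0)
2 | T2 LOAD | counter=1 r=(0,1) succ=(0,0) retry=(1,0)
3 | T2 CAS | counter=2 r=(0,1) succ=(0,1) retry=(1,0)
4 | T1 CAS | counter=2 r=(0,1) succ=(0,1) retry=(2,0)
5 | T2 LOAD | counter=2 r=(0,2) succ=(0,1) retry=(2,0)
6 | T2 CAS | counter=3 r=(0,2) succ=(0,2) retry=(2,0)

counter=3 r=(0,2) succ=(0,2) retry=(2,0)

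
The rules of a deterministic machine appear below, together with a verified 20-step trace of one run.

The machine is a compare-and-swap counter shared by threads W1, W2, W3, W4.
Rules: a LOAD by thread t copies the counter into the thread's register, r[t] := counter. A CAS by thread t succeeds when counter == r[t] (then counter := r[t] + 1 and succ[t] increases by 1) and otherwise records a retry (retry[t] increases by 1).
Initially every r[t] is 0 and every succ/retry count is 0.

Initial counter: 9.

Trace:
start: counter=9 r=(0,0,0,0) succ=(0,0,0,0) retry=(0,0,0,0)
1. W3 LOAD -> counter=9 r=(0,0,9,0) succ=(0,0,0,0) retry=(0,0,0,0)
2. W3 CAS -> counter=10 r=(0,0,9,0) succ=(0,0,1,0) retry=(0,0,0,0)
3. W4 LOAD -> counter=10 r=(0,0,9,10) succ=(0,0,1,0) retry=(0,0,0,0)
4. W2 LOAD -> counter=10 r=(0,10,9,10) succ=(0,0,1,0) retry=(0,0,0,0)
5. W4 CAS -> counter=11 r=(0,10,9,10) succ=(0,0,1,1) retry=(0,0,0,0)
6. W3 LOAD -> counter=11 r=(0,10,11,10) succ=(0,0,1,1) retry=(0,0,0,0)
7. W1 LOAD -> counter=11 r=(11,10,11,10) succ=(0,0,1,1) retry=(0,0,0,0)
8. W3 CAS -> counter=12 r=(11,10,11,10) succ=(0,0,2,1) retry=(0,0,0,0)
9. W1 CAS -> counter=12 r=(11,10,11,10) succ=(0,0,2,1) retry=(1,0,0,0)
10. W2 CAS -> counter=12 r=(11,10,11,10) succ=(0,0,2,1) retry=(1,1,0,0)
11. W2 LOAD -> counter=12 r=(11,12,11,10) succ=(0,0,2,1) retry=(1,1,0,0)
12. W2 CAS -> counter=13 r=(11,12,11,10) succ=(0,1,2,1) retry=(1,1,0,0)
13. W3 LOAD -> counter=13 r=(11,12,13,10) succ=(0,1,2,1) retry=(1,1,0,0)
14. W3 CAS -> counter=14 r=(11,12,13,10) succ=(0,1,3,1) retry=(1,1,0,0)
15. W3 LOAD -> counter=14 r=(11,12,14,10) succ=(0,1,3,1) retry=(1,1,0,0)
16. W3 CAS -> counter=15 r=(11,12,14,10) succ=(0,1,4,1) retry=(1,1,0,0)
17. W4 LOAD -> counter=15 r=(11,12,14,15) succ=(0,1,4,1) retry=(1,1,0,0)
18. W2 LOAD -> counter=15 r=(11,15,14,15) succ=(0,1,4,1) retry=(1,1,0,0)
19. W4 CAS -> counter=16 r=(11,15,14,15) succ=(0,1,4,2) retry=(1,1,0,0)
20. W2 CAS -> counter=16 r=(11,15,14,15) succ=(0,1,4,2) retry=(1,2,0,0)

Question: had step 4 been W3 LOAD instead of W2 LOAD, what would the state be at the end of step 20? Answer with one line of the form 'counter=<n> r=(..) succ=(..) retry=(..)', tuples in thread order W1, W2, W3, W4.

counter=16 r=(11,15,14,15) succ=(0,1,4,2) retry=(1,2,0,0)

(re-executing from step 4 with the substitution; state before step 4: counter=10 r=(0,0,9,10) succ=(0,0,1,0) retry=(0,0,0,0))
4. W3 LOAD -> counter=10 r=(0,0,10,10) succ=(0,0,1,0) retry=(0,0,0,0)
5. W4 CAS -> counter=11 r=(0,0,10,10) succ=(0,0,1,1) retry=(0,0,0,0)
6. W3 LOAD -> counter=11 r=(0,0,11,10) succ=(0,0,1,1) retry=(0,0,0,0)
7. W1 LOAD -> counter=11 r=(11,0,11,10) succ=(0,0,1,1) retry=(0,0,0,0)
8. W3 CAS -> counter=12 r=(11,0,11,10) succ=(0,0,2,1) retry=(0,0,0,0)
9. W1 CAS -> counter=12 r=(11,0,11,10) succ=(0,0,2,1) retry=(1,0,0,0)
10. W2 CAS -> counter=12 r=(11,0,11,10) succ=(0,0,2,1) retry=(1,1,0,0)
11. W2 LOAD -> counter=12 r=(11,12,11,10) succ=(0,0,2,1) retry=(1,1,0,0)
12. W2 CAS -> counter=13 r=(11,12,11,10) succ=(0,1,2,1) retry=(1,1,0,0)
13. W3 LOAD -> counter=13 r=(11,12,13,10) succ=(0,1,2,1) retry=(1,1,0,0)
14. W3 CAS -> counter=14 r=(11,12,13,10) succ=(0,1,3,1) retry=(1,1,0,0)
15. W3 LOAD -> counter=14 r=(11,12,14,10) succ=(0,1,3,1) retry=(1,1,0,0)
16. W3 CAS -> counter=15 r=(11,12,14,10) succ=(0,1,4,1) retry=(1,1,0,0)
17. W4 LOAD -> counter=15 r=(11,12,14,15) succ=(0,1,4,1) retry=(1,1,0,0)
18. W2 LOAD -> counter=15 r=(11,15,14,15) succ=(0,1,4,1) retry=(1,1,0,0)
19. W4 CAS -> counter=16 r=(11,15,14,15) succ=(0,1,4,2) retry=(1,1,0,0)
20. W2 CAS -> counter=16 r=(11,15,14,15) succ=(0,1,4,2) retry=(1,2,0,0)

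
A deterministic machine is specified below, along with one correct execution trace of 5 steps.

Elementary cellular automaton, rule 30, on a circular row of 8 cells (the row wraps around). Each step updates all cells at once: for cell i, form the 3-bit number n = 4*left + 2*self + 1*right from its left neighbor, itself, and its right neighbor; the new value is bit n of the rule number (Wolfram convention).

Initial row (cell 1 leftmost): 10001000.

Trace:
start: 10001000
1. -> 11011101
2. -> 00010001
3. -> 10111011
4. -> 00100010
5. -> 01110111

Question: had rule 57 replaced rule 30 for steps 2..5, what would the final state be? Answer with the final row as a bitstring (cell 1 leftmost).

(re-executing steps 2..5 under rule 57; state before step 2: 11011101)
2. -> 00110011
3. -> 10101010
4. -> 01010101
5. -> 10101010

10101010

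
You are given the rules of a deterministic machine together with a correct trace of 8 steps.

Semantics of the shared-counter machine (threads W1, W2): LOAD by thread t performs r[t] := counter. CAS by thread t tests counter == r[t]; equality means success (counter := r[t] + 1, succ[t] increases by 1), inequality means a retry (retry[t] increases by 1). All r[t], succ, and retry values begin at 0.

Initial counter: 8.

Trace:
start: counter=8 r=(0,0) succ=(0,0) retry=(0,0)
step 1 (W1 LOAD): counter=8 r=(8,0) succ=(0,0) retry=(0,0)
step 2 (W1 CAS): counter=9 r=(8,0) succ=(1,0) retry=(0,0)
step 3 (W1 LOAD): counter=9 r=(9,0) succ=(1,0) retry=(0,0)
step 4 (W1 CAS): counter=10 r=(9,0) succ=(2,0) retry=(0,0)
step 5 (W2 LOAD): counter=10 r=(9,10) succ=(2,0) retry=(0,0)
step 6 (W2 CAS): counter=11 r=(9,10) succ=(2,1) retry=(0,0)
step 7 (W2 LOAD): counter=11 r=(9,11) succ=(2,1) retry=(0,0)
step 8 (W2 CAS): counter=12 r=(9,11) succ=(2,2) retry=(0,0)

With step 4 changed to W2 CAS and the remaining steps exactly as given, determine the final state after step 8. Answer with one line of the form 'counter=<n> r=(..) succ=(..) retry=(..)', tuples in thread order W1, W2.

(re-executing from step 4 with the substitution; state before step 4: counter=9 r=(9,0) succ=(1,0) retry=(0,0))
step 4 (W2 CAS): counter=9 r=(9,0) succ=(1,0) retry=(0,1)
step 5 (W2 LOAD): counter=9 r=(9,9) succ=(1,0) retry=(0,1)
step 6 (W2 CAS): counter=10 r=(9,9) succ=(1,1) retry=(0,1)
step 7 (W2 LOAD): counter=10 r=(9,10) succ=(1,1) retry=(0,1)
step 8 (W2 CAS): counter=11 r=(9,10) succ=(1,2) retry=(0,1)

counter=11 r=(9,10) succ=(1,2) retry=(0,1)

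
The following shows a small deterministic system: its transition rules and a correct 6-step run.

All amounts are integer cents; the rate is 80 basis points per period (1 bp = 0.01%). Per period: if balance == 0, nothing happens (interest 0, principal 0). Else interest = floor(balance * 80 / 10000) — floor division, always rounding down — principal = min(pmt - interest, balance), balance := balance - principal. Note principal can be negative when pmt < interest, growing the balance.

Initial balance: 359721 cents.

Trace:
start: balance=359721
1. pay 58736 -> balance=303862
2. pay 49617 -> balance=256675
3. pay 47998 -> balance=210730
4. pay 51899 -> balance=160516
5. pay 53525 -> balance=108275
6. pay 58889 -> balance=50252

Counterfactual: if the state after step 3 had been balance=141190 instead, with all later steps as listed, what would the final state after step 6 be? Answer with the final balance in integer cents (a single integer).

state after step 3 := balance=141190
4. pay 51899 -> balance=90420
5. pay 53525 -> balance=37618
6. pay 58889 -> balance=0

0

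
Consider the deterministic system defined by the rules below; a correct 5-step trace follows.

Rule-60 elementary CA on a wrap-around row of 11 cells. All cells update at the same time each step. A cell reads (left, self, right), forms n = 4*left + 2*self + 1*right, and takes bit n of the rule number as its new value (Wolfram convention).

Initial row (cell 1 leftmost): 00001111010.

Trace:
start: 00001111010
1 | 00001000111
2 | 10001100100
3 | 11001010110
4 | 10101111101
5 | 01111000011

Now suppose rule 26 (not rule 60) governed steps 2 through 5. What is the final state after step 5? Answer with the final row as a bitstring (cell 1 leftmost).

10001101101

(re-executing steps 2..5 under rule 26; state before step 2: 00001000111)
2 | 10010101100
3 | 01100001011
4 | 01010010010
5 | 10001101101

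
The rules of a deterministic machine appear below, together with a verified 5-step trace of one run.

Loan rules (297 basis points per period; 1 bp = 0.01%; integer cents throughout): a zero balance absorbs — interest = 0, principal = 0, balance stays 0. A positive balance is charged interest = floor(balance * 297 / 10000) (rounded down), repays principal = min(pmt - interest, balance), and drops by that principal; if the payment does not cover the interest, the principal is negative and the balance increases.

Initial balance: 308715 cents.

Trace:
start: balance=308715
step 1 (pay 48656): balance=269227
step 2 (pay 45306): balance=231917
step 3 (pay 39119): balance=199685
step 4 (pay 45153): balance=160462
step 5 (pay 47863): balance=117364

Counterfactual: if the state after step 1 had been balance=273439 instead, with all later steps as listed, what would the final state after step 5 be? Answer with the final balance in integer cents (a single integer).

state after step 1 := balance=273439
step 2 (pay 45306): balance=236254
step 3 (pay 39119): balance=204151
step 4 (pay 45153): balance=165061
step 5 (pay 47863): balance=122100

122100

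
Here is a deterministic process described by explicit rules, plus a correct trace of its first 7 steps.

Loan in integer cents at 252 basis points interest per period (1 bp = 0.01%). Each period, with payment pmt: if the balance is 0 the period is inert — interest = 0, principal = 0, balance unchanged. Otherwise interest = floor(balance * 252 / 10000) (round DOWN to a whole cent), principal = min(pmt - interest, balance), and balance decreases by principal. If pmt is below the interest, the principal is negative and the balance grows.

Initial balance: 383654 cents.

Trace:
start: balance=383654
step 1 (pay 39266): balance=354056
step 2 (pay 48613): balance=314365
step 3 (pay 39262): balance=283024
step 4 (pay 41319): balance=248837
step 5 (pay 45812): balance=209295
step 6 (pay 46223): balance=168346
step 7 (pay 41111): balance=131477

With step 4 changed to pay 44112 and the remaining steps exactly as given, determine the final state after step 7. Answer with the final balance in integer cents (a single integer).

128468

(re-executing from step 4 with the substitution; state before step 4: balance=283024)
step 4 (pay 44112): balance=246044
step 5 (pay 45812): balance=206432
step 6 (pay 46223): balance=165411
step 7 (pay 41111): balance=128468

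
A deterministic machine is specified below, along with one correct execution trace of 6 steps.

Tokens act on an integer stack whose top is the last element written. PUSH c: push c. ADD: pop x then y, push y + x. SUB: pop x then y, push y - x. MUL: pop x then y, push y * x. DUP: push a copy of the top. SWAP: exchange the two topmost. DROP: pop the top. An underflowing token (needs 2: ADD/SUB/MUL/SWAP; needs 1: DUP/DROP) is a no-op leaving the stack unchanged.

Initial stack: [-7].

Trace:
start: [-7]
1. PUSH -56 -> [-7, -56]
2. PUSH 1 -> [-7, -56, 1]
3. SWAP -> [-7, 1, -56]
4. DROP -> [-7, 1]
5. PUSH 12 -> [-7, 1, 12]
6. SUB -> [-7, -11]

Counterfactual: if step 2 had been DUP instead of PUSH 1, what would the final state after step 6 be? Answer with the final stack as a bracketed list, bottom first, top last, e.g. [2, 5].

(re-executing from step 2 with the substitution; state before step 2: [-7, -56])
2. DUP -> [-7, -56, -56]
3. SWAP -> [-7, -56, -56]
4. DROP -> [-7, -56]
5. PUSH 12 -> [-7, -56, 12]
6. SUB -> [-7, -68]

[-7, -68]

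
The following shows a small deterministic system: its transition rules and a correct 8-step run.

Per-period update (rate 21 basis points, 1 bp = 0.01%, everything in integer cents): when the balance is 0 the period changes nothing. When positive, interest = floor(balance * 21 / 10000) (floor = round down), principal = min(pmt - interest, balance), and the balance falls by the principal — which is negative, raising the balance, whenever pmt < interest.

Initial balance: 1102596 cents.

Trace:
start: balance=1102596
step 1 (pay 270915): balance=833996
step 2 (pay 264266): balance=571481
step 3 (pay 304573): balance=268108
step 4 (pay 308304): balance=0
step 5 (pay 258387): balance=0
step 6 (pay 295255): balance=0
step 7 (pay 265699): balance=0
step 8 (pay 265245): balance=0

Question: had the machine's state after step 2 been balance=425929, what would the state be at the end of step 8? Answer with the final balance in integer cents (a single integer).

0

state after step 2 := balance=425929
step 3 (pay 304573): balance=122250
step 4 (pay 308304): balance=0
step 5 (pay 258387): balance=0
step 6 (pay 295255): balance=0
step 7 (pay 265699): balance=0
step 8 (pay 265245): balance=0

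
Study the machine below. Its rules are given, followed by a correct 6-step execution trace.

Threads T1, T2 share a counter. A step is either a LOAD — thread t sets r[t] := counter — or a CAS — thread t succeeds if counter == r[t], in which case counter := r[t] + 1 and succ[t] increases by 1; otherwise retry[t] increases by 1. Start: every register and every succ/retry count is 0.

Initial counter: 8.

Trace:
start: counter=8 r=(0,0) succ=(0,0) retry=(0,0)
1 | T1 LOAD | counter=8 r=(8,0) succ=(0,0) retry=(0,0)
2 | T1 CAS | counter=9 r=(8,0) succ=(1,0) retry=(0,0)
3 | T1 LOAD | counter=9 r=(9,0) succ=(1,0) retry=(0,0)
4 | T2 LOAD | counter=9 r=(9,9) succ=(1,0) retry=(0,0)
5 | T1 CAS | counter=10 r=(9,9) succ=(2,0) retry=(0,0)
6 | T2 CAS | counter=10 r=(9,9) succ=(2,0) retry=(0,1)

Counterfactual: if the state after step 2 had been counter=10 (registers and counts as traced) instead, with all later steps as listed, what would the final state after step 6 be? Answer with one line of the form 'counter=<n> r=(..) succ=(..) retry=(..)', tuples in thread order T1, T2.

state after step 2 := counter=10 r=(8,0) succ=(1,0) retry=(0,0)
3 | T1 LOAD | counter=10 r=(10,0) succ=(1,0) retry=(0,0)
4 | T2 LOAD | counter=10 r=(10,10) succ=(1,0) retry=(0,0)
5 | T1 CAS | counter=11 r=(10,10) succ=(2,0) retry=(0,0)
6 | T2 CAS | counter=11 r=(10,10) succ=(2,0) retry=(0,1)

counter=11 r=(10,10) succ=(2,0) retry=(0,1)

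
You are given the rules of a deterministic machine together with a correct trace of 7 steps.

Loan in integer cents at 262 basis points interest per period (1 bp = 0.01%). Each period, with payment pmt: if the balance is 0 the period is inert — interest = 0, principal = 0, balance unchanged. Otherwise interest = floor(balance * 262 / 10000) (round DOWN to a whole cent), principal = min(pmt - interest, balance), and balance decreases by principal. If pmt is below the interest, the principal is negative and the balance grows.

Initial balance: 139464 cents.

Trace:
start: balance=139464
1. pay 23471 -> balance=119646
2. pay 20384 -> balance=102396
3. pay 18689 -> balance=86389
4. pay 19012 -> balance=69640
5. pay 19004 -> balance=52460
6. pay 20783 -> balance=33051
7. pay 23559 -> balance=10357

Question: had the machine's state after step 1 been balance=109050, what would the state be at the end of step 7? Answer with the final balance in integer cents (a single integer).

0

state after step 1 := balance=109050
2. pay 20384 -> balance=91523
3. pay 18689 -> balance=75231
4. pay 19012 -> balance=58190
5. pay 19004 -> balance=40710
6. pay 20783 -> balance=20993
7. pay 23559 -> balance=0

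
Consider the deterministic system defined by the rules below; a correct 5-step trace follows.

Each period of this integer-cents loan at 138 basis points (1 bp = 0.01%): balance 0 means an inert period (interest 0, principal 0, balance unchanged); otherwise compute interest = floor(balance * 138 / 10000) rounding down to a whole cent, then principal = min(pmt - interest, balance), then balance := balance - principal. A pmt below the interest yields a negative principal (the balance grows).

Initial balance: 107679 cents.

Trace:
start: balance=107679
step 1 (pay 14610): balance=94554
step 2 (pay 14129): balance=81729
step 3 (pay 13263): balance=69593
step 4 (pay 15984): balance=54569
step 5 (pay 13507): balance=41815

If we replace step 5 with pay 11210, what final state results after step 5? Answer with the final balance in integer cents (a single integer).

44112

(re-executing from step 5 with the substitution; state before step 5: balance=54569)
step 5 (pay 11210): balance=44112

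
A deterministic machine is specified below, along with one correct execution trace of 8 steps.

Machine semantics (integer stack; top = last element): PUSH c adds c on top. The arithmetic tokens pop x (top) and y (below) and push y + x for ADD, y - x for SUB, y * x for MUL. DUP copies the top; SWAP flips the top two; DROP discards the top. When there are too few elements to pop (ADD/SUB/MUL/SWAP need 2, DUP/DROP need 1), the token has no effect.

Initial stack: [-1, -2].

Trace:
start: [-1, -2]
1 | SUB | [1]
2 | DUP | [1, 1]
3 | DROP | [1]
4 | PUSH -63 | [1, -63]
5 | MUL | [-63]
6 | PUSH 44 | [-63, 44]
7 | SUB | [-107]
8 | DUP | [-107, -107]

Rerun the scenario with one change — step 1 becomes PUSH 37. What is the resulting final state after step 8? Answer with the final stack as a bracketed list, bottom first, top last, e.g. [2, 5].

[-1, -2, -2375, -2375]

(re-executing from step 1 with the substitution; state before step 1: [-1, -2])
1 | PUSH 37 | [-1, -2, 37]
2 | DUP | [-1, -2, 37, 37]
3 | DROP | [-1, -2, 37]
4 | PUSH -63 | [-1, -2, 37, -63]
5 | MUL | [-1, -2, -2331]
6 | PUSH 44 | [-1, -2, -2331, 44]
7 | SUB | [-1, -2, -2375]
8 | DUP | [-1, -2, -2375, -2375]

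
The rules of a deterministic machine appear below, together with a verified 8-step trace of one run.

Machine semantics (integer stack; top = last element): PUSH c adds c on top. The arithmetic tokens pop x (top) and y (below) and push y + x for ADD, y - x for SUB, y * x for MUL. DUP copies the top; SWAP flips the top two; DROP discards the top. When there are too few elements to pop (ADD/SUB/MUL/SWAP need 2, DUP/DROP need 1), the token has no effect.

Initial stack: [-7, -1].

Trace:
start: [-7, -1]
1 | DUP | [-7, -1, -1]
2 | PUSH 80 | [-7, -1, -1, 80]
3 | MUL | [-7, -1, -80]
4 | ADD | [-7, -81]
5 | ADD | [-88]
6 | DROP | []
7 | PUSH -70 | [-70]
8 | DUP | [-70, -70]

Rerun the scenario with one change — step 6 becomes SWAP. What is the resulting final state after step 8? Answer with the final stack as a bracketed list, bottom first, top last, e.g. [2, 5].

(re-executing from step 6 with the substitution; state before step 6: [-88])
6 | SWAP | [-88]
7 | PUSH -70 | [-88, -70]
8 | DUP | [-88, -70, -70]

[-88, -70, -70]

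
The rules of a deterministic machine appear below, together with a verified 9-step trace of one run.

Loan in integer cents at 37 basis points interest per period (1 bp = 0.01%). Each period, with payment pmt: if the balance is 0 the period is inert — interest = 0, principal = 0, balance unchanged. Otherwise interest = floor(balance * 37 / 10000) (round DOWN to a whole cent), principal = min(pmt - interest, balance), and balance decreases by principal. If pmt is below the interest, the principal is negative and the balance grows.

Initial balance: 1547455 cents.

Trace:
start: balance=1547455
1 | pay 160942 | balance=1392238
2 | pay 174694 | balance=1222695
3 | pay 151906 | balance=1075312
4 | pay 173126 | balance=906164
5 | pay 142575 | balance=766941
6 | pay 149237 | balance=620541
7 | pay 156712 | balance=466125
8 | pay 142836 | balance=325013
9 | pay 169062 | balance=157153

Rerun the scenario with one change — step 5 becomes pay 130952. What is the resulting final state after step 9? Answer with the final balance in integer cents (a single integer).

(re-executing from step 5 with the substitution; state before step 5: balance=906164)
5 | pay 130952 | balance=778564
6 | pay 149237 | balance=632207
7 | pay 156712 | balance=477834
8 | pay 142836 | balance=336765
9 | pay 169062 | balance=168949

168949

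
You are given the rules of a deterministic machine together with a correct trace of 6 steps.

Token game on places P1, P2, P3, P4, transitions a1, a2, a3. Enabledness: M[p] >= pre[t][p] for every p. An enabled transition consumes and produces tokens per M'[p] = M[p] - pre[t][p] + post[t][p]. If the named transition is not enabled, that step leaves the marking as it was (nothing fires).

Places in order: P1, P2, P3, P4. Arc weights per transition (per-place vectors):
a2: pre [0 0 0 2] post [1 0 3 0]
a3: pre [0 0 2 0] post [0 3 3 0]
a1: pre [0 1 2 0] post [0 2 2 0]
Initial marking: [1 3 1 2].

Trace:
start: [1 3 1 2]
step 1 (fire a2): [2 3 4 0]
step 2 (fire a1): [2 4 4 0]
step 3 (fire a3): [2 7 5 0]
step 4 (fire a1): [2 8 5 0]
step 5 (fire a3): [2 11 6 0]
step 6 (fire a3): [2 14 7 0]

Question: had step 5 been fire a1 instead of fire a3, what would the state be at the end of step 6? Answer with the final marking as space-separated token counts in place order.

2 12 6 0

(re-executing from step 5 with the substitution; state before step 5: [2 8 5 0])
step 5 (fire a1): [2 9 5 0]
step 6 (fire a3): [2 12 6 0]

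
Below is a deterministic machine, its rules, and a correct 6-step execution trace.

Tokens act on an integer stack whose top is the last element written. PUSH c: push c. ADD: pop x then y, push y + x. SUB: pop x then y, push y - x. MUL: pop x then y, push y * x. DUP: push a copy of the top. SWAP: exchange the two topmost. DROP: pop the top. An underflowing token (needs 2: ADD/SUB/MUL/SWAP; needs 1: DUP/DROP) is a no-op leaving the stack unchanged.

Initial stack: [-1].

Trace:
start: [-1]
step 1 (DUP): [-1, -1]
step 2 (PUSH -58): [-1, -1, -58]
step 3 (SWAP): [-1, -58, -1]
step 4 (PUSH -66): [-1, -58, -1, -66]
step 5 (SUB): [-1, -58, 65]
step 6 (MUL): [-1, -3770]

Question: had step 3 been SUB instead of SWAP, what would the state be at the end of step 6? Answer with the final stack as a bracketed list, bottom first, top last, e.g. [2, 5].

(re-executing from step 3 with the substitution; state before step 3: [-1, -1, -58])
step 3 (SUB): [-1, 57]
step 4 (PUSH -66): [-1, 57, -66]
step 5 (SUB): [-1, 123]
step 6 (MUL): [-123]

[-123]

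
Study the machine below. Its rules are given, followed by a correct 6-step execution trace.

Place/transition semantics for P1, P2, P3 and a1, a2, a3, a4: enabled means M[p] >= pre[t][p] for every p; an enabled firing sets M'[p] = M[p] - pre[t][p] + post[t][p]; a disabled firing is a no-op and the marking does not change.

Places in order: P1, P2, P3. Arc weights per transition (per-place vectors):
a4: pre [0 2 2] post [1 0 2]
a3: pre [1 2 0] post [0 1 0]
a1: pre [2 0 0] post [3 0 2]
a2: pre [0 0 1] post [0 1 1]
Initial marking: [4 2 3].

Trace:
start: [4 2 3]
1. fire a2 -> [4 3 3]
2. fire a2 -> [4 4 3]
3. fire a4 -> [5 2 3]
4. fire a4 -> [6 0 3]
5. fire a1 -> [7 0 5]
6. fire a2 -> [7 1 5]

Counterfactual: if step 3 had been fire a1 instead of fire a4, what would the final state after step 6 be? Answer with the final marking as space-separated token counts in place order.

(re-executing from step 3 with the substitution; state before step 3: [4 4 3])
3. fire a1 -> [5 4 5]
4. fire a4 -> [6 2 5]
5. fire a1 -> [7 2 7]
6. fire a2 -> [7 3 7]

7 3 7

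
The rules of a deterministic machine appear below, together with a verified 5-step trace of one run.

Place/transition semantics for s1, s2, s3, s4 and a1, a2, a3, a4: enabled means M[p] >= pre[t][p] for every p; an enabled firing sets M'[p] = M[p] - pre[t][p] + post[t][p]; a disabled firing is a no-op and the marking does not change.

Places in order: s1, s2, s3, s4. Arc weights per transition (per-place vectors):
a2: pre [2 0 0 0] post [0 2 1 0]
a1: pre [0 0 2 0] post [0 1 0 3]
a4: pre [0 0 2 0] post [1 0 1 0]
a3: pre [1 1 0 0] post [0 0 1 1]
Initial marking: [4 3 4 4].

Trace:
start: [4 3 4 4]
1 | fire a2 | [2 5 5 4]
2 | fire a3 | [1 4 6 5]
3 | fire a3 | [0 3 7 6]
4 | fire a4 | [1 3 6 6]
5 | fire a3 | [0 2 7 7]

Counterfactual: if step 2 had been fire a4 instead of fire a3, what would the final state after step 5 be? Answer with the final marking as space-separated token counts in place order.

(re-executing from step 2 with the substitution; state before step 2: [2 5 5 4])
2 | fire a4 | [3 5 4 4]
3 | fire a3 | [2 4 5 5]
4 | fire a4 | [3 4 4 5]
5 | fire a3 | [2 3 5 6]

2 3 5 6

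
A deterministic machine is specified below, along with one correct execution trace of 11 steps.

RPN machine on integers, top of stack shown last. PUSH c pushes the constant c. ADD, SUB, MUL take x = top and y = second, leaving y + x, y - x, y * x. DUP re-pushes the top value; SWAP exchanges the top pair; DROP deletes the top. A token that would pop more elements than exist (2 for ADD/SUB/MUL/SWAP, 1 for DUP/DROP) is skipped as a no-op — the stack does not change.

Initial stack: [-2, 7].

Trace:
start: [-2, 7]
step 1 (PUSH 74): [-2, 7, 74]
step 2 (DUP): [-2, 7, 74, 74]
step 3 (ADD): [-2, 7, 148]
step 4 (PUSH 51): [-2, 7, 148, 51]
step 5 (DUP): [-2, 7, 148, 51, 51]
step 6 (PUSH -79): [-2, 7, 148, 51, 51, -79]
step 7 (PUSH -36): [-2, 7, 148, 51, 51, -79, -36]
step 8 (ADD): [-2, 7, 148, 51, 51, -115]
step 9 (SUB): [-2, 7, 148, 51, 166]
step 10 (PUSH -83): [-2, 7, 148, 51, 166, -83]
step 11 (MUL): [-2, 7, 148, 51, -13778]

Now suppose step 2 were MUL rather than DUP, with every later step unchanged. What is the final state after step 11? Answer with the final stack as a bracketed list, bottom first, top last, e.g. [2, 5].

(re-executing from step 2 with the substitution; state before step 2: [-2, 7, 74])
step 2 (MUL): [-2, 518]
step 3 (ADD): [516]
step 4 (PUSH 51): [516, 51]
step 5 (DUP): [516, 51, 51]
step 6 (PUSH -79): [516, 51, 51, -79]
step 7 (PUSH -36): [516, 51, 51, -79, -36]
step 8 (ADD): [516, 51, 51, -115]
step 9 (SUB): [516, 51, 166]
step 10 (PUSH -83): [516, 51, 166, -83]
step 11 (MUL): [516, 51, -13778]

[516, 51, -13778]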